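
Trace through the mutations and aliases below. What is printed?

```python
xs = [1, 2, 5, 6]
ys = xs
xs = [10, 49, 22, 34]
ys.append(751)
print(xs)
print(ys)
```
[10, 49, 22, 34]
[1, 2, 5, 6, 751]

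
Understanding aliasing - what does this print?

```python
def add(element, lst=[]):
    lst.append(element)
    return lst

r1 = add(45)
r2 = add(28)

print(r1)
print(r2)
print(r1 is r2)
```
[45, 28]
[45, 28]
True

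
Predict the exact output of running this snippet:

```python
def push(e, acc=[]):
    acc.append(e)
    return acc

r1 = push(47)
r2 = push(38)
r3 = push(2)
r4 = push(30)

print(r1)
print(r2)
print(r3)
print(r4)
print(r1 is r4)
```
[47, 38, 2, 30]
[47, 38, 2, 30]
[47, 38, 2, 30]
[47, 38, 2, 30]
True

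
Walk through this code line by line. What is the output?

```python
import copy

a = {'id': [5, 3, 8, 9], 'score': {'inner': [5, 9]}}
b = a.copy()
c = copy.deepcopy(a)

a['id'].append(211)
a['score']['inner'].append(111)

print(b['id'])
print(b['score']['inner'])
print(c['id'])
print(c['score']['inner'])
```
[5, 3, 8, 9, 211]
[5, 9, 111]
[5, 3, 8, 9]
[5, 9]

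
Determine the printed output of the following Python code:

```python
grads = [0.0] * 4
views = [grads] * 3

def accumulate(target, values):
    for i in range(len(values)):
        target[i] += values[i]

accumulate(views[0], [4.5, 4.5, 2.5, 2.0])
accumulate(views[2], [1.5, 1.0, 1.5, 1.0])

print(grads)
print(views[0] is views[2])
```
[6.0, 5.5, 4.0, 3.0]
True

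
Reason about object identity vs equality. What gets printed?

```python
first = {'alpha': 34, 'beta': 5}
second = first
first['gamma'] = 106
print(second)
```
{'alpha': 34, 'beta': 5, 'gamma': 106}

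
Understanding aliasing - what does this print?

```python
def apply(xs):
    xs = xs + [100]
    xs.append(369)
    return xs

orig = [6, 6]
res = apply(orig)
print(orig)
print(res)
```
[6, 6]
[6, 6, 100, 369]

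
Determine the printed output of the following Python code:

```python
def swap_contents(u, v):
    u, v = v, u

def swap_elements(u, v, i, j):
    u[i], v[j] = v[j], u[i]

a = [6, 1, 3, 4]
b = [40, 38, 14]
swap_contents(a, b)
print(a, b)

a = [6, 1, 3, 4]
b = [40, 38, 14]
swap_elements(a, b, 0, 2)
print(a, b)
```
[6, 1, 3, 4] [40, 38, 14]
[14, 1, 3, 4] [40, 38, 6]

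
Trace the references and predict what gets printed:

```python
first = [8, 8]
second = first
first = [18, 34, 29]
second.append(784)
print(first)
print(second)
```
[18, 34, 29]
[8, 8, 784]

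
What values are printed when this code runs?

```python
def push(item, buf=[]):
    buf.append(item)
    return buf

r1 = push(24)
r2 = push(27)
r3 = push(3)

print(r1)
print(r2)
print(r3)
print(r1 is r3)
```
[24, 27, 3]
[24, 27, 3]
[24, 27, 3]
True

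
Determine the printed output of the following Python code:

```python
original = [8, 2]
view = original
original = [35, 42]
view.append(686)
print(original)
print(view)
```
[35, 42]
[8, 2, 686]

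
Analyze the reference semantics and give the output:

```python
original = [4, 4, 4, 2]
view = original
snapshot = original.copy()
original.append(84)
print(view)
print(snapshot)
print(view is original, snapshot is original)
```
[4, 4, 4, 2, 84]
[4, 4, 4, 2]
True False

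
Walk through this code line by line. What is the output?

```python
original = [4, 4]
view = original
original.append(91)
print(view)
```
[4, 4, 91]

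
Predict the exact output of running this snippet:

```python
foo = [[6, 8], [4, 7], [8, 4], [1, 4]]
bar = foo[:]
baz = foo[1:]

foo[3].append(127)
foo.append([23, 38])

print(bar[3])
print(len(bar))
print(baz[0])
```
[1, 4, 127]
4
[4, 7]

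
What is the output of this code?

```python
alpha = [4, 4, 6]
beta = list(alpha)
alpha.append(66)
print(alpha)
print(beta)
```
[4, 4, 6, 66]
[4, 4, 6]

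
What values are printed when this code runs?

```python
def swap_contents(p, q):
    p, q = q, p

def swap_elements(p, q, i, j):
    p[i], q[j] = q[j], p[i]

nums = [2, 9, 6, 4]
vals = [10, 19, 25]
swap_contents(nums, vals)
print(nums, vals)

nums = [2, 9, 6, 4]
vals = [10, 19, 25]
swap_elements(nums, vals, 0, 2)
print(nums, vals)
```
[2, 9, 6, 4] [10, 19, 25]
[25, 9, 6, 4] [10, 19, 2]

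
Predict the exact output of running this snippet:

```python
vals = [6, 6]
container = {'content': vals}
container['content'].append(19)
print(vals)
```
[6, 6, 19]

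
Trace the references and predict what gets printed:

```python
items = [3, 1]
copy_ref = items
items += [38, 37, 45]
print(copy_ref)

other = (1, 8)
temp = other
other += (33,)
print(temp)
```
[3, 1, 38, 37, 45]
(1, 8)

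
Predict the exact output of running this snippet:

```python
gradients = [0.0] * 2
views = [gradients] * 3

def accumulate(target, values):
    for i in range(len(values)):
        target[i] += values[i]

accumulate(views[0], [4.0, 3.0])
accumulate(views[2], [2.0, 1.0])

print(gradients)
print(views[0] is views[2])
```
[6.0, 4.0]
True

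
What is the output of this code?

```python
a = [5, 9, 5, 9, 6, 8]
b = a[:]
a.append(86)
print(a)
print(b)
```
[5, 9, 5, 9, 6, 8, 86]
[5, 9, 5, 9, 6, 8]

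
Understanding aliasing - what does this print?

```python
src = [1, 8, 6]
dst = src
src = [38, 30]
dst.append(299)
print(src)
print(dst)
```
[38, 30]
[1, 8, 6, 299]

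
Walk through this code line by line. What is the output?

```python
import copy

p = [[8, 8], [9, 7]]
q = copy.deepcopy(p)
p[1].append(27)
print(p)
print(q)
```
[[8, 8], [9, 7, 27]]
[[8, 8], [9, 7]]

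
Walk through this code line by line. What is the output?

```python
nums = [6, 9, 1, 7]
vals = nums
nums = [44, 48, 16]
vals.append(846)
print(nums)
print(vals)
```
[44, 48, 16]
[6, 9, 1, 7, 846]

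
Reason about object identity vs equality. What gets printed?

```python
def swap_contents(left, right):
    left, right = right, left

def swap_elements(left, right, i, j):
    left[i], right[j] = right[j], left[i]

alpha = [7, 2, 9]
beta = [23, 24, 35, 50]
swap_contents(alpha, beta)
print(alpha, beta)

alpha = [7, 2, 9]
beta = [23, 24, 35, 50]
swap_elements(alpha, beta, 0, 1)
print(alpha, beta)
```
[7, 2, 9] [23, 24, 35, 50]
[24, 2, 9] [23, 7, 35, 50]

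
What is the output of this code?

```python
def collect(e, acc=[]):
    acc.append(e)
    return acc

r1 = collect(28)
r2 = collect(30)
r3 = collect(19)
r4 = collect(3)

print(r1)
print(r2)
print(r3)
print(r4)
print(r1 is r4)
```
[28, 30, 19, 3]
[28, 30, 19, 3]
[28, 30, 19, 3]
[28, 30, 19, 3]
True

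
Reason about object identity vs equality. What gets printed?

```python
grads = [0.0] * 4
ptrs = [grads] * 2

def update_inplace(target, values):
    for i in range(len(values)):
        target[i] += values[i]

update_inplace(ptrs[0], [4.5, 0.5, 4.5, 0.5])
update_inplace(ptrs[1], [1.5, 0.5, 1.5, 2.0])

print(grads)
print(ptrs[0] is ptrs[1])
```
[6.0, 1.0, 6.0, 2.5]
True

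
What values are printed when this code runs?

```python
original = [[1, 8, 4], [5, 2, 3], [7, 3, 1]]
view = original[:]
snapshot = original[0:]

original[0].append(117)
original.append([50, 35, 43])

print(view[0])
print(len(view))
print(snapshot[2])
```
[1, 8, 4, 117]
3
[7, 3, 1]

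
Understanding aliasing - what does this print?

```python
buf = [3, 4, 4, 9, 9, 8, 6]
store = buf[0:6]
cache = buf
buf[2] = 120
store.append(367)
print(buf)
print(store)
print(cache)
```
[3, 4, 120, 9, 9, 8, 6]
[3, 4, 4, 9, 9, 8, 367]
[3, 4, 120, 9, 9, 8, 6]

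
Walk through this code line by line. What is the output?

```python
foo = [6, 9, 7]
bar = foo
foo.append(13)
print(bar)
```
[6, 9, 7, 13]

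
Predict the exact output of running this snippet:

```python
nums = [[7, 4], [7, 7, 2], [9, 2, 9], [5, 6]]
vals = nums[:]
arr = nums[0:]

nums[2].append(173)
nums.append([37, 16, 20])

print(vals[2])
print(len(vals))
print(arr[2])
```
[9, 2, 9, 173]
4
[9, 2, 9, 173]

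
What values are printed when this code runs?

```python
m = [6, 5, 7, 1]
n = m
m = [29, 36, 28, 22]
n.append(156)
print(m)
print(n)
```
[29, 36, 28, 22]
[6, 5, 7, 1, 156]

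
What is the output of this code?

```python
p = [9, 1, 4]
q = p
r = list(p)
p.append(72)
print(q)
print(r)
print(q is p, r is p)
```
[9, 1, 4, 72]
[9, 1, 4]
True False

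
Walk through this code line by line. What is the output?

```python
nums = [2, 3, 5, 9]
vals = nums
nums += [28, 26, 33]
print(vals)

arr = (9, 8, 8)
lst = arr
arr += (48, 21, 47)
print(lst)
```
[2, 3, 5, 9, 28, 26, 33]
(9, 8, 8)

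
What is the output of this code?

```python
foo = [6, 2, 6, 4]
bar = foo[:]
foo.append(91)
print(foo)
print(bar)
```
[6, 2, 6, 4, 91]
[6, 2, 6, 4]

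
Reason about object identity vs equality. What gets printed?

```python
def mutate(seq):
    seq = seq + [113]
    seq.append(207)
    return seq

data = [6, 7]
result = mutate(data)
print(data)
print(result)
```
[6, 7]
[6, 7, 113, 207]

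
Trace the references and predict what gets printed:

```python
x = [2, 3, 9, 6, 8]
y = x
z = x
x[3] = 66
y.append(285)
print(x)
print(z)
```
[2, 3, 9, 66, 8, 285]
[2, 3, 9, 66, 8, 285]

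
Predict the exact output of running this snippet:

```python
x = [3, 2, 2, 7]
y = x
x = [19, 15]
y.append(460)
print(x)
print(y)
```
[19, 15]
[3, 2, 2, 7, 460]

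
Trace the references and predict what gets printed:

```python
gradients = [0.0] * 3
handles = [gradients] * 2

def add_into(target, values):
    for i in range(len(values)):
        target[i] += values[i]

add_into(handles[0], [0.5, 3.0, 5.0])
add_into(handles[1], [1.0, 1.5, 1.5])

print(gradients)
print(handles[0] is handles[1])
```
[1.5, 4.5, 6.5]
True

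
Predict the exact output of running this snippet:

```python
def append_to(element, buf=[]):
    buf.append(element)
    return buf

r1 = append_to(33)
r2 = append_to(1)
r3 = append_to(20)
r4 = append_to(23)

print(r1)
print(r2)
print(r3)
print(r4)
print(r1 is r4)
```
[33, 1, 20, 23]
[33, 1, 20, 23]
[33, 1, 20, 23]
[33, 1, 20, 23]
True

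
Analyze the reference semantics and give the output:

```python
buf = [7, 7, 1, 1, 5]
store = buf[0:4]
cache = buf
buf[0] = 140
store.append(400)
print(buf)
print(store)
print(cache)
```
[140, 7, 1, 1, 5]
[7, 7, 1, 1, 400]
[140, 7, 1, 1, 5]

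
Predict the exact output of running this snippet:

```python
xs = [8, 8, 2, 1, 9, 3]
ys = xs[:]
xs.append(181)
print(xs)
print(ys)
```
[8, 8, 2, 1, 9, 3, 181]
[8, 8, 2, 1, 9, 3]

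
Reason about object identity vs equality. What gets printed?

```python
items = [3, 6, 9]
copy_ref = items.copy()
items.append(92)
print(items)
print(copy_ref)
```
[3, 6, 9, 92]
[3, 6, 9]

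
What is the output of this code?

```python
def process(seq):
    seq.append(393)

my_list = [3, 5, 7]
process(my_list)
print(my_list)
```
[3, 5, 7, 393]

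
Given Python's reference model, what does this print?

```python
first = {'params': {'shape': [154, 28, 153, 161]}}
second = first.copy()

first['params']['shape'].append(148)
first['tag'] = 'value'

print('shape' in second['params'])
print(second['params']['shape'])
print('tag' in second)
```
True
[154, 28, 153, 161, 148]
False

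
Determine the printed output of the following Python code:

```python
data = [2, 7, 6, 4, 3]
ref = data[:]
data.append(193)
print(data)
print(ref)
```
[2, 7, 6, 4, 3, 193]
[2, 7, 6, 4, 3]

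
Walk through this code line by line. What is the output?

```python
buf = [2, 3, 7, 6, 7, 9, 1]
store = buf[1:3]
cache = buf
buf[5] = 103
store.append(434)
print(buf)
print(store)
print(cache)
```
[2, 3, 7, 6, 7, 103, 1]
[3, 7, 434]
[2, 3, 7, 6, 7, 103, 1]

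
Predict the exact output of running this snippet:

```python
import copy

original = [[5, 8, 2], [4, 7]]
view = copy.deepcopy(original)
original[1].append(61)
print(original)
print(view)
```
[[5, 8, 2], [4, 7, 61]]
[[5, 8, 2], [4, 7]]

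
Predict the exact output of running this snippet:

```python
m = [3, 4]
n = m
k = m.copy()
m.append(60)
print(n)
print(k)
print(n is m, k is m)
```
[3, 4, 60]
[3, 4]
True False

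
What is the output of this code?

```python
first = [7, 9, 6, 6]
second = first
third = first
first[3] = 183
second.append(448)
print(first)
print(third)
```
[7, 9, 6, 183, 448]
[7, 9, 6, 183, 448]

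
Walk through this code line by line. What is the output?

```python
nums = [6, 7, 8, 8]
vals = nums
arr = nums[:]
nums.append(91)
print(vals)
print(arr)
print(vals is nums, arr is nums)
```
[6, 7, 8, 8, 91]
[6, 7, 8, 8]
True False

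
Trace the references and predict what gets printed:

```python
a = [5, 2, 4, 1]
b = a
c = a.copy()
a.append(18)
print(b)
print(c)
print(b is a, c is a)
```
[5, 2, 4, 1, 18]
[5, 2, 4, 1]
True False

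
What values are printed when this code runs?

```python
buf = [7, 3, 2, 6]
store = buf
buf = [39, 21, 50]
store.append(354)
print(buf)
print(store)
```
[39, 21, 50]
[7, 3, 2, 6, 354]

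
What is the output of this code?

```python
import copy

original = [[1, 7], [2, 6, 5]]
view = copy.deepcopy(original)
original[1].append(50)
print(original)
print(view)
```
[[1, 7], [2, 6, 5, 50]]
[[1, 7], [2, 6, 5]]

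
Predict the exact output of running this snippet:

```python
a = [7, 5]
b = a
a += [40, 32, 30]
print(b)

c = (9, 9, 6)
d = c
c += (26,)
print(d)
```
[7, 5, 40, 32, 30]
(9, 9, 6)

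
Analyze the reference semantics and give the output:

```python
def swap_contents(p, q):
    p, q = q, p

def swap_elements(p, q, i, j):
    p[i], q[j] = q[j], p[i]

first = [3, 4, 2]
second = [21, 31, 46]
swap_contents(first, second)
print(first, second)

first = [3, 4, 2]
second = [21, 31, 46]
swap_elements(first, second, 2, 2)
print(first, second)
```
[3, 4, 2] [21, 31, 46]
[3, 4, 46] [21, 31, 2]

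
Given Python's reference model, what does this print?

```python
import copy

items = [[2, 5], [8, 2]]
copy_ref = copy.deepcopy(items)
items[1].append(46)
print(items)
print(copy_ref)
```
[[2, 5], [8, 2, 46]]
[[2, 5], [8, 2]]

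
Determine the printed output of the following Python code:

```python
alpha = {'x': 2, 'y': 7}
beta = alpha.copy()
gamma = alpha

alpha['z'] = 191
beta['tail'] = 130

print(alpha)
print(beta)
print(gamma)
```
{'x': 2, 'y': 7, 'z': 191}
{'x': 2, 'y': 7, 'tail': 130}
{'x': 2, 'y': 7, 'z': 191}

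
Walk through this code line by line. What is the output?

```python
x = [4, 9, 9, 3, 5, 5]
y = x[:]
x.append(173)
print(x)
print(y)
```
[4, 9, 9, 3, 5, 5, 173]
[4, 9, 9, 3, 5, 5]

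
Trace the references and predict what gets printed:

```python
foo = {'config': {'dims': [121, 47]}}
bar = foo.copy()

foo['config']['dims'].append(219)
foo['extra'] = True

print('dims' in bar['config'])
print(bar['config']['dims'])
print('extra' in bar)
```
True
[121, 47, 219]
False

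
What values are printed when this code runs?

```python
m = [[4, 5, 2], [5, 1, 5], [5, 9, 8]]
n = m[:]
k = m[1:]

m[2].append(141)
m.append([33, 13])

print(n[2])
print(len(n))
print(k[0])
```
[5, 9, 8, 141]
3
[5, 1, 5]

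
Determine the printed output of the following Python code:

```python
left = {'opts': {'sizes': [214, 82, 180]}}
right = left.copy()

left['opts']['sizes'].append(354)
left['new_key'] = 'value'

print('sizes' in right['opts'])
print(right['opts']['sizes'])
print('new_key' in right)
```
True
[214, 82, 180, 354]
False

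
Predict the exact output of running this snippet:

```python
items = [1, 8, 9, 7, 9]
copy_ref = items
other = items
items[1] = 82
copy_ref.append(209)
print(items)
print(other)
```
[1, 82, 9, 7, 9, 209]
[1, 82, 9, 7, 9, 209]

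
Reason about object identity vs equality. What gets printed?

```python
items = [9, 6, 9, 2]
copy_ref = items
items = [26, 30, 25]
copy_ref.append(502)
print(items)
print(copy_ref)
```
[26, 30, 25]
[9, 6, 9, 2, 502]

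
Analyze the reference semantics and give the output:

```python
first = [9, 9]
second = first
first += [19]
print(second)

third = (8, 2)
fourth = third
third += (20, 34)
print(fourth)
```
[9, 9, 19]
(8, 2)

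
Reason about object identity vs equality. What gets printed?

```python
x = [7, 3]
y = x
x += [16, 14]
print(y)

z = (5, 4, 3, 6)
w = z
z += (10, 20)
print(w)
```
[7, 3, 16, 14]
(5, 4, 3, 6)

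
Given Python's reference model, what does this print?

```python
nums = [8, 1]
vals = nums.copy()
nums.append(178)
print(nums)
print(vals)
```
[8, 1, 178]
[8, 1]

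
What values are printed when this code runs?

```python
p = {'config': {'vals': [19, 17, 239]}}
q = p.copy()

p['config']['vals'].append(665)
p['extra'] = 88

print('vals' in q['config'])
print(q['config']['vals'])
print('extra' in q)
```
True
[19, 17, 239, 665]
False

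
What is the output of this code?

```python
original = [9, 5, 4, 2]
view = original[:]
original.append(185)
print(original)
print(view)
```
[9, 5, 4, 2, 185]
[9, 5, 4, 2]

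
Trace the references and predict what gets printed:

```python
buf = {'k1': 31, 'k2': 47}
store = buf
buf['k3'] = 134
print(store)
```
{'k1': 31, 'k2': 47, 'k3': 134}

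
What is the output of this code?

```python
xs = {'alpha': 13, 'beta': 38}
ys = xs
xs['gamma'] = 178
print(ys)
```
{'alpha': 13, 'beta': 38, 'gamma': 178}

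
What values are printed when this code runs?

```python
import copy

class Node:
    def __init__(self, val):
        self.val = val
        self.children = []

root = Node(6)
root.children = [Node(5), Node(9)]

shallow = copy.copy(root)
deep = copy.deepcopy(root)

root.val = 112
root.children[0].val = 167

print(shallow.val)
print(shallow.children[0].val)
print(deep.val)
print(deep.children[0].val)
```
6
167
6
5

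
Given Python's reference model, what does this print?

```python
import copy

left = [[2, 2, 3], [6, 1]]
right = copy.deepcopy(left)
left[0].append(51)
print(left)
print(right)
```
[[2, 2, 3, 51], [6, 1]]
[[2, 2, 3], [6, 1]]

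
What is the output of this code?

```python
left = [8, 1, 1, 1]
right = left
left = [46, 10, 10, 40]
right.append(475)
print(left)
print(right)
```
[46, 10, 10, 40]
[8, 1, 1, 1, 475]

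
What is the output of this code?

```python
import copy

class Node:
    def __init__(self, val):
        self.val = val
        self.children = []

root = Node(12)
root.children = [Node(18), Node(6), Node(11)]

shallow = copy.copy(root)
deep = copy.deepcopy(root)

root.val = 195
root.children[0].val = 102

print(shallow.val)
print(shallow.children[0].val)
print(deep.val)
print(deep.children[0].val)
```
12
102
12
18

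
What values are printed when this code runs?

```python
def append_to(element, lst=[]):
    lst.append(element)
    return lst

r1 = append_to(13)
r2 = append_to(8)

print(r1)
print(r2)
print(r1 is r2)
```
[13, 8]
[13, 8]
True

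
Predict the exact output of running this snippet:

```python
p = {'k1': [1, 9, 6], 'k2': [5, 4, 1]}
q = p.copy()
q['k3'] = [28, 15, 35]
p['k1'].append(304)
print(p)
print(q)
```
{'k1': [1, 9, 6, 304], 'k2': [5, 4, 1]}
{'k1': [1, 9, 6, 304], 'k2': [5, 4, 1], 'k3': [28, 15, 35]}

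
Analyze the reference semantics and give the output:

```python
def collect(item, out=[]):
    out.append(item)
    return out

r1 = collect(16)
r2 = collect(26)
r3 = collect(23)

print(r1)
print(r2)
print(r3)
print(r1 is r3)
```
[16, 26, 23]
[16, 26, 23]
[16, 26, 23]
True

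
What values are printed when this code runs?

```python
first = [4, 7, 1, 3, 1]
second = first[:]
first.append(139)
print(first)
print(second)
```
[4, 7, 1, 3, 1, 139]
[4, 7, 1, 3, 1]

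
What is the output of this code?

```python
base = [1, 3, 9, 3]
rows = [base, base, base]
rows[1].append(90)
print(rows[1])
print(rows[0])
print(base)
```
[1, 3, 9, 3, 90]
[1, 3, 9, 3, 90]
[1, 3, 9, 3, 90]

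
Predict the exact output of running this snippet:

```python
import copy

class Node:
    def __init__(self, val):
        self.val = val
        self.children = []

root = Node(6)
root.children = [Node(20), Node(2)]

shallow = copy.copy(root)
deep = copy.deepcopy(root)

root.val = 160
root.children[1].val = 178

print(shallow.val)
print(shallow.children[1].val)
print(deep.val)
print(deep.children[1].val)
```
6
178
6
2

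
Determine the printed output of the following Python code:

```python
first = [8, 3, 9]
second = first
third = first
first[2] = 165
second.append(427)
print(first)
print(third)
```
[8, 3, 165, 427]
[8, 3, 165, 427]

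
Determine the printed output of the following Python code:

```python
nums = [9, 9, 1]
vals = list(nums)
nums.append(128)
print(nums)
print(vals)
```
[9, 9, 1, 128]
[9, 9, 1]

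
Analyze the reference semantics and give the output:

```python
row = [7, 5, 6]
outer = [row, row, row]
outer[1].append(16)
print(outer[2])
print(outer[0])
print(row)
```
[7, 5, 6, 16]
[7, 5, 6, 16]
[7, 5, 6, 16]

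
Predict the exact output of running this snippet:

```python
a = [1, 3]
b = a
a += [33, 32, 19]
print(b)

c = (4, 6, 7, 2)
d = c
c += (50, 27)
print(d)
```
[1, 3, 33, 32, 19]
(4, 6, 7, 2)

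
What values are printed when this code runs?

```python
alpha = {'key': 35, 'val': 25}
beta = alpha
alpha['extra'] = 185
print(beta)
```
{'key': 35, 'val': 25, 'extra': 185}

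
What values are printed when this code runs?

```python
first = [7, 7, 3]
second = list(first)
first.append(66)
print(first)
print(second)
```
[7, 7, 3, 66]
[7, 7, 3]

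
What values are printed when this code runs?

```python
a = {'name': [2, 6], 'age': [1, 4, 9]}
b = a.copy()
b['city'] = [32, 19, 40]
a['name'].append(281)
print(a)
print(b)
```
{'name': [2, 6, 281], 'age': [1, 4, 9]}
{'name': [2, 6, 281], 'age': [1, 4, 9], 'city': [32, 19, 40]}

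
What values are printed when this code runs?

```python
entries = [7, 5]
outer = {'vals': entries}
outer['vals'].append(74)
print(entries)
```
[7, 5, 74]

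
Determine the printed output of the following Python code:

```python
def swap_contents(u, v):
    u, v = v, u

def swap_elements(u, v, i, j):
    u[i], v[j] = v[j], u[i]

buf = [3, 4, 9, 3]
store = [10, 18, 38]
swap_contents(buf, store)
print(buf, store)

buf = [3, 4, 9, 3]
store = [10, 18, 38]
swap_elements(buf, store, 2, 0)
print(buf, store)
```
[3, 4, 9, 3] [10, 18, 38]
[3, 4, 10, 3] [9, 18, 38]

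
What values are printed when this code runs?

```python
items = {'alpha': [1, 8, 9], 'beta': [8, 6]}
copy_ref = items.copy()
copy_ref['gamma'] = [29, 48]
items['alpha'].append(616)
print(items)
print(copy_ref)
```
{'alpha': [1, 8, 9, 616], 'beta': [8, 6]}
{'alpha': [1, 8, 9, 616], 'beta': [8, 6], 'gamma': [29, 48]}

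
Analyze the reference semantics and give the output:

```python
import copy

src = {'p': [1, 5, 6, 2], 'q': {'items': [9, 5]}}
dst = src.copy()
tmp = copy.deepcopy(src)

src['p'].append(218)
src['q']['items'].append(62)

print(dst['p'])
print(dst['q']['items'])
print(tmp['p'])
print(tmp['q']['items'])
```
[1, 5, 6, 2, 218]
[9, 5, 62]
[1, 5, 6, 2]
[9, 5]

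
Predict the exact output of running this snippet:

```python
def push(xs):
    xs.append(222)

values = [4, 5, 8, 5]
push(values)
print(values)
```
[4, 5, 8, 5, 222]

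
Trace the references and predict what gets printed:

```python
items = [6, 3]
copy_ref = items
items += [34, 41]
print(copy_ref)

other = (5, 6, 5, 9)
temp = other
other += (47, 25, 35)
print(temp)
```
[6, 3, 34, 41]
(5, 6, 5, 9)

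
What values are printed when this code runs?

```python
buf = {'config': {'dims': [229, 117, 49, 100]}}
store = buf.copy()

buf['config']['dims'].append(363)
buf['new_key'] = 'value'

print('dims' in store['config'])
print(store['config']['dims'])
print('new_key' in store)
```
True
[229, 117, 49, 100, 363]
False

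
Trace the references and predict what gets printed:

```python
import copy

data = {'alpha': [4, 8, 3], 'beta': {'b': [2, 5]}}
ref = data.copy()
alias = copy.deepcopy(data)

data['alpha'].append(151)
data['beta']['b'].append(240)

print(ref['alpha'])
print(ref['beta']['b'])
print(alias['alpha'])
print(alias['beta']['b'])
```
[4, 8, 3, 151]
[2, 5, 240]
[4, 8, 3]
[2, 5]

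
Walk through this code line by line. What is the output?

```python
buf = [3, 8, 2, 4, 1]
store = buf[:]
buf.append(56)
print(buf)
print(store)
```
[3, 8, 2, 4, 1, 56]
[3, 8, 2, 4, 1]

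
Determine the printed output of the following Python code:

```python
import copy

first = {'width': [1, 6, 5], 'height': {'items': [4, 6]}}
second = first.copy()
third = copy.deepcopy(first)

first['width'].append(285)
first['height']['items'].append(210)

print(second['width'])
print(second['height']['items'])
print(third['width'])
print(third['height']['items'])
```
[1, 6, 5, 285]
[4, 6, 210]
[1, 6, 5]
[4, 6]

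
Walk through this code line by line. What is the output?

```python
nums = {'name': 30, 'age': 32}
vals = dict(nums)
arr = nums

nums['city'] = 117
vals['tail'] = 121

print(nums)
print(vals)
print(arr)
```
{'name': 30, 'age': 32, 'city': 117}
{'name': 30, 'age': 32, 'tail': 121}
{'name': 30, 'age': 32, 'city': 117}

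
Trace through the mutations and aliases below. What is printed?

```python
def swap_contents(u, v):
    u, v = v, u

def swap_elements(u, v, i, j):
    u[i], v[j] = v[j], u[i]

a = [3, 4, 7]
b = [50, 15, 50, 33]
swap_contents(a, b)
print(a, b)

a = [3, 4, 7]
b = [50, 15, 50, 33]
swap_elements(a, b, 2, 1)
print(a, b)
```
[3, 4, 7] [50, 15, 50, 33]
[3, 4, 15] [50, 7, 50, 33]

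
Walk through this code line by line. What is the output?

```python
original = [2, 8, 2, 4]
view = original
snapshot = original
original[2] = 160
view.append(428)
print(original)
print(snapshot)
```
[2, 8, 160, 4, 428]
[2, 8, 160, 4, 428]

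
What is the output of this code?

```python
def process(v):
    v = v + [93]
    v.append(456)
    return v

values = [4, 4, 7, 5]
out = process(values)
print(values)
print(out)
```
[4, 4, 7, 5]
[4, 4, 7, 5, 93, 456]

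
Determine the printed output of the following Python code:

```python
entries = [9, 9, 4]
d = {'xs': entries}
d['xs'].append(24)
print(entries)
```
[9, 9, 4, 24]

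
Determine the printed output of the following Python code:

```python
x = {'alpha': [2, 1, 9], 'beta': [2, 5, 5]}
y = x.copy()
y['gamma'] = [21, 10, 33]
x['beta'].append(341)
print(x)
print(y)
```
{'alpha': [2, 1, 9], 'beta': [2, 5, 5, 341]}
{'alpha': [2, 1, 9], 'beta': [2, 5, 5, 341], 'gamma': [21, 10, 33]}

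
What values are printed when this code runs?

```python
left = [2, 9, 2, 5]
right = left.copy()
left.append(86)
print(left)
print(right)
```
[2, 9, 2, 5, 86]
[2, 9, 2, 5]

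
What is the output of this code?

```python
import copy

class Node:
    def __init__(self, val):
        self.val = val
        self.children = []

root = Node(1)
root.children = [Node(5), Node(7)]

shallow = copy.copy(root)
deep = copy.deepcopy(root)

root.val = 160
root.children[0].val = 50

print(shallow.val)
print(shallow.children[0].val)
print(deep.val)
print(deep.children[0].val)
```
1
50
1
5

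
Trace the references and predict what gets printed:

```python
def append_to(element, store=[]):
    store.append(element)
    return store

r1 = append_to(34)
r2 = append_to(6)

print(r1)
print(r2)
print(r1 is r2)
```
[34, 6]
[34, 6]
True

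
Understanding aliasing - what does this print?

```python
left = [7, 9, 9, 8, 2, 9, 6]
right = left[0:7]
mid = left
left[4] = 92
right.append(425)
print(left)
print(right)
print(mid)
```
[7, 9, 9, 8, 92, 9, 6]
[7, 9, 9, 8, 2, 9, 6, 425]
[7, 9, 9, 8, 92, 9, 6]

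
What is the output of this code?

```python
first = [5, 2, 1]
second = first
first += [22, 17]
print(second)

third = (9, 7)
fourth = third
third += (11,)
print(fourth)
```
[5, 2, 1, 22, 17]
(9, 7)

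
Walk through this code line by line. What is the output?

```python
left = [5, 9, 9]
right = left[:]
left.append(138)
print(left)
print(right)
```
[5, 9, 9, 138]
[5, 9, 9]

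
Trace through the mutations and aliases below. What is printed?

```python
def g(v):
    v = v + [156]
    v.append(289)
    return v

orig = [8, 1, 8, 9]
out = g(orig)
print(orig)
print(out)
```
[8, 1, 8, 9]
[8, 1, 8, 9, 156, 289]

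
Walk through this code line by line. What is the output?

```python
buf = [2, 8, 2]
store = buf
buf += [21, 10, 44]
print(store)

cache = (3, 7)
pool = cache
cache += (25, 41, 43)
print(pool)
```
[2, 8, 2, 21, 10, 44]
(3, 7)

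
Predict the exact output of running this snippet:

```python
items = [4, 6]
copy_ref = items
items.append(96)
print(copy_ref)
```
[4, 6, 96]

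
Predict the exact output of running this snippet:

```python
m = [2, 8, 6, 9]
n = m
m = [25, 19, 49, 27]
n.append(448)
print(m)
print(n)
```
[25, 19, 49, 27]
[2, 8, 6, 9, 448]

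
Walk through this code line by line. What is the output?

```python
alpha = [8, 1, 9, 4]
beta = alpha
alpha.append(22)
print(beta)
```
[8, 1, 9, 4, 22]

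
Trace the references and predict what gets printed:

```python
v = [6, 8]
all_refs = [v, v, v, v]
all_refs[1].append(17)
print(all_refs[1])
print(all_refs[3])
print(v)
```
[6, 8, 17]
[6, 8, 17]
[6, 8, 17]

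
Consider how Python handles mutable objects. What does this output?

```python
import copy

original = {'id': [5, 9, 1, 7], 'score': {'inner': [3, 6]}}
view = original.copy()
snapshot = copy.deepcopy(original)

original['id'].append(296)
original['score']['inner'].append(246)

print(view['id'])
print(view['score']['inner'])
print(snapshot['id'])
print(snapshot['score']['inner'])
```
[5, 9, 1, 7, 296]
[3, 6, 246]
[5, 9, 1, 7]
[3, 6]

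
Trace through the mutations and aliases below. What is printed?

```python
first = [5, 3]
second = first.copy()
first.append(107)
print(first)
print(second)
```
[5, 3, 107]
[5, 3]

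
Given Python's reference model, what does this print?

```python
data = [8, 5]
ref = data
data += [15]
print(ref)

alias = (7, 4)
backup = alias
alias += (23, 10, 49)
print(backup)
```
[8, 5, 15]
(7, 4)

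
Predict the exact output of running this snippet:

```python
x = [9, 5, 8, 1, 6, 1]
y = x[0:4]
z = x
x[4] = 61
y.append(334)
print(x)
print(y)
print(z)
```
[9, 5, 8, 1, 61, 1]
[9, 5, 8, 1, 334]
[9, 5, 8, 1, 61, 1]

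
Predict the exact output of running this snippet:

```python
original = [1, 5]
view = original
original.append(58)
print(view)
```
[1, 5, 58]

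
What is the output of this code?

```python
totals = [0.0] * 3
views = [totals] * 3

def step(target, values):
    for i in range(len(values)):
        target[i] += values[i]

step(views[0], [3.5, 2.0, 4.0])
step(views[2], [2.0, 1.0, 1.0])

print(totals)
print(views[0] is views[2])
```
[5.5, 3.0, 5.0]
True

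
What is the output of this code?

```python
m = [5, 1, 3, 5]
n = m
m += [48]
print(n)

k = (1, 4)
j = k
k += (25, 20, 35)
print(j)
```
[5, 1, 3, 5, 48]
(1, 4)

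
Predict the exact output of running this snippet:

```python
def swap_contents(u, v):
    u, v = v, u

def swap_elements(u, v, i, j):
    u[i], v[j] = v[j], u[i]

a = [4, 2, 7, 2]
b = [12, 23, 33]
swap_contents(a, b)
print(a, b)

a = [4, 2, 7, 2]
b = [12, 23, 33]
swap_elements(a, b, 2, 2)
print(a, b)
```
[4, 2, 7, 2] [12, 23, 33]
[4, 2, 33, 2] [12, 23, 7]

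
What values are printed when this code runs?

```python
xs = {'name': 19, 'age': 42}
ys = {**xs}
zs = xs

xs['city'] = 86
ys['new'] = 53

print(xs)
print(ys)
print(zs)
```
{'name': 19, 'age': 42, 'city': 86}
{'name': 19, 'age': 42, 'new': 53}
{'name': 19, 'age': 42, 'city': 86}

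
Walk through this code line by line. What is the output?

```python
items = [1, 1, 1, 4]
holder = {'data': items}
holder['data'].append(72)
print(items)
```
[1, 1, 1, 4, 72]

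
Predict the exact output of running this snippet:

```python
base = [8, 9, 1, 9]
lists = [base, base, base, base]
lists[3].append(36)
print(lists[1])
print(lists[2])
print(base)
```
[8, 9, 1, 9, 36]
[8, 9, 1, 9, 36]
[8, 9, 1, 9, 36]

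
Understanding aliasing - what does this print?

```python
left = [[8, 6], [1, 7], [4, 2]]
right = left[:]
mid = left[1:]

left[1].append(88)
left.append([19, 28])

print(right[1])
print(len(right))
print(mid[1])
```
[1, 7, 88]
3
[4, 2]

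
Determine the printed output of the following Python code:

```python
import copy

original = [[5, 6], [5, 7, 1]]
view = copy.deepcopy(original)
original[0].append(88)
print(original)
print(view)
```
[[5, 6, 88], [5, 7, 1]]
[[5, 6], [5, 7, 1]]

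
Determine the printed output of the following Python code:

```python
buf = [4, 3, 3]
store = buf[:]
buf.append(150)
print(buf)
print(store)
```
[4, 3, 3, 150]
[4, 3, 3]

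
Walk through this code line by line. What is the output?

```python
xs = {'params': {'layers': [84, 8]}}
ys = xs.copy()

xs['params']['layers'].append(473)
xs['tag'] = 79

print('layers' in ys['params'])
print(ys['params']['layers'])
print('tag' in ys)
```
True
[84, 8, 473]
False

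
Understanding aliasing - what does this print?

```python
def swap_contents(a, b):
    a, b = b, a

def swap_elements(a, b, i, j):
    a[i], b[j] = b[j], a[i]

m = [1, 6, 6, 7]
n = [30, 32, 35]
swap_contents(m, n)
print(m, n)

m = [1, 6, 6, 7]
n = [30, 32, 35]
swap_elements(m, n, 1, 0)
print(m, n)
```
[1, 6, 6, 7] [30, 32, 35]
[1, 30, 6, 7] [6, 32, 35]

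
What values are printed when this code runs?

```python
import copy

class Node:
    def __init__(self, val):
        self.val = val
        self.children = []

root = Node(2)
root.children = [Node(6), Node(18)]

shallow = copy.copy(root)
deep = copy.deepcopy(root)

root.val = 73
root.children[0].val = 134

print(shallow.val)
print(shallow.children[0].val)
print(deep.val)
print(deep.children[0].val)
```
2
134
2
6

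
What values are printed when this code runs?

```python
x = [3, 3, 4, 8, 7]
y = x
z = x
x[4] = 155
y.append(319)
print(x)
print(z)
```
[3, 3, 4, 8, 155, 319]
[3, 3, 4, 8, 155, 319]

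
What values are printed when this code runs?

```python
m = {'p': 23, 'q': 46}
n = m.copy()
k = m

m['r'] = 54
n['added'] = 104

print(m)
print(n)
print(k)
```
{'p': 23, 'q': 46, 'r': 54}
{'p': 23, 'q': 46, 'added': 104}
{'p': 23, 'q': 46, 'r': 54}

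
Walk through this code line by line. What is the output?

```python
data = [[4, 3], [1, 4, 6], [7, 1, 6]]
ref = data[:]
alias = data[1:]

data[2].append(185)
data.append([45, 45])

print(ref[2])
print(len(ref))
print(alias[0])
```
[7, 1, 6, 185]
3
[1, 4, 6]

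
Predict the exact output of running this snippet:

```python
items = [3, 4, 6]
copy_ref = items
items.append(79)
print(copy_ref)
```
[3, 4, 6, 79]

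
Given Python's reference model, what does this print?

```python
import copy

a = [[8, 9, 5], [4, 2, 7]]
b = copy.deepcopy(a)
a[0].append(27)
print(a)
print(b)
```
[[8, 9, 5, 27], [4, 2, 7]]
[[8, 9, 5], [4, 2, 7]]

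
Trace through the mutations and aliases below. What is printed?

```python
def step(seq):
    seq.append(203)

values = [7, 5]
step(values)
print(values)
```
[7, 5, 203]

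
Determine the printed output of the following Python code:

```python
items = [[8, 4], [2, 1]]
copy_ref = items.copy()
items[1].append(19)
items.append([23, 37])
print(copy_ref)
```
[[8, 4], [2, 1, 19]]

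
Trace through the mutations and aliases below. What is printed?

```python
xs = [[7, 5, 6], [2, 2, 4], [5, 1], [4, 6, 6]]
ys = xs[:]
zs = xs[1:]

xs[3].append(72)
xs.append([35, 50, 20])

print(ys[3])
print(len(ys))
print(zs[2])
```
[4, 6, 6, 72]
4
[4, 6, 6, 72]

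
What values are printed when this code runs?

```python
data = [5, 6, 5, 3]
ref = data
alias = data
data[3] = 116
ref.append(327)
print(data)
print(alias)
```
[5, 6, 5, 116, 327]
[5, 6, 5, 116, 327]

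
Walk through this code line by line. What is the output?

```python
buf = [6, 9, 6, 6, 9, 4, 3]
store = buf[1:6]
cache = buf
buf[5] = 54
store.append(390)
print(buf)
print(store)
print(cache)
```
[6, 9, 6, 6, 9, 54, 3]
[9, 6, 6, 9, 4, 390]
[6, 9, 6, 6, 9, 54, 3]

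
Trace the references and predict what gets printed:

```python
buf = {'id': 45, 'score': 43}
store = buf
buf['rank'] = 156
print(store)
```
{'id': 45, 'score': 43, 'rank': 156}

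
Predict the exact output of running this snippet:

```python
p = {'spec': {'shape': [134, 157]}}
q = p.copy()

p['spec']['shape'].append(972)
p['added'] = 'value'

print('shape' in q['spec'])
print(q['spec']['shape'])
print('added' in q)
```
True
[134, 157, 972]
False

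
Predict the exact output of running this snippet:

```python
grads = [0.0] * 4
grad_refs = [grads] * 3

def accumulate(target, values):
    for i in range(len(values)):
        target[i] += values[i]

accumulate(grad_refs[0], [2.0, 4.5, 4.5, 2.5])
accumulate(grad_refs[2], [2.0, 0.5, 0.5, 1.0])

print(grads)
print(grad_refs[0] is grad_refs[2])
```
[4.0, 5.0, 5.0, 3.5]
True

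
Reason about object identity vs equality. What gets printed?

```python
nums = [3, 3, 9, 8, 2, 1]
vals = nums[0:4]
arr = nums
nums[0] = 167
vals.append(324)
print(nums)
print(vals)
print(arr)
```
[167, 3, 9, 8, 2, 1]
[3, 3, 9, 8, 324]
[167, 3, 9, 8, 2, 1]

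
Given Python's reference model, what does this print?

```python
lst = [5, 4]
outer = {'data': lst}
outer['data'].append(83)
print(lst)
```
[5, 4, 83]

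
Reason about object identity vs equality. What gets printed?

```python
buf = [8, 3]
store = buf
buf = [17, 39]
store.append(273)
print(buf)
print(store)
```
[17, 39]
[8, 3, 273]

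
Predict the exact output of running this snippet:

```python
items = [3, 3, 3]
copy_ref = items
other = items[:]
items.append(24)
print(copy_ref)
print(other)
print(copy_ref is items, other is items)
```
[3, 3, 3, 24]
[3, 3, 3]
True False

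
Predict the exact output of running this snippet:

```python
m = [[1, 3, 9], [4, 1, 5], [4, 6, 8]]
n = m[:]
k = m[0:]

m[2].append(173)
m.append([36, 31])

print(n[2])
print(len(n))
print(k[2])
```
[4, 6, 8, 173]
3
[4, 6, 8, 173]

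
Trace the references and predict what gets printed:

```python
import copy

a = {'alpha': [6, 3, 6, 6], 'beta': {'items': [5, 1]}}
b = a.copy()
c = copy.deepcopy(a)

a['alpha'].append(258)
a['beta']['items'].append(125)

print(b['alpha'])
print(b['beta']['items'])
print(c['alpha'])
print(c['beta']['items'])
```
[6, 3, 6, 6, 258]
[5, 1, 125]
[6, 3, 6, 6]
[5, 1]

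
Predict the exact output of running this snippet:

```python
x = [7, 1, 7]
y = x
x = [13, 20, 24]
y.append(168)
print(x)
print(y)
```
[13, 20, 24]
[7, 1, 7, 168]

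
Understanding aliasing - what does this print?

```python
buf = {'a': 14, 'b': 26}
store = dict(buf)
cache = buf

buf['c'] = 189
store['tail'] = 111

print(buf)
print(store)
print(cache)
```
{'a': 14, 'b': 26, 'c': 189}
{'a': 14, 'b': 26, 'tail': 111}
{'a': 14, 'b': 26, 'c': 189}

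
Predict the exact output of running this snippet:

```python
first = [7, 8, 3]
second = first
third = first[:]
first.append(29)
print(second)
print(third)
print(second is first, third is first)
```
[7, 8, 3, 29]
[7, 8, 3]
True False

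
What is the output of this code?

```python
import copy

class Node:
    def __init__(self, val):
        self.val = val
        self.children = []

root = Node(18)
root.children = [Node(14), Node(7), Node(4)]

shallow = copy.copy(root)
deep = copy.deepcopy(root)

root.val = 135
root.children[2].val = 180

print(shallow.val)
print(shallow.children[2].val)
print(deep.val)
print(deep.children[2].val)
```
18
180
18
4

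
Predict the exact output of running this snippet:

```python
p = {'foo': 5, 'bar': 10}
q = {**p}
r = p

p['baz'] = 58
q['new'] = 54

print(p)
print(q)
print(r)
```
{'foo': 5, 'bar': 10, 'baz': 58}
{'foo': 5, 'bar': 10, 'new': 54}
{'foo': 5, 'bar': 10, 'baz': 58}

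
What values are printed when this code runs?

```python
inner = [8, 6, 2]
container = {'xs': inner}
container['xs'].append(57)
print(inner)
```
[8, 6, 2, 57]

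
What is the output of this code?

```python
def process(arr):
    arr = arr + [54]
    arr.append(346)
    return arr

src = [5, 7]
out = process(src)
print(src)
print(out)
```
[5, 7]
[5, 7, 54, 346]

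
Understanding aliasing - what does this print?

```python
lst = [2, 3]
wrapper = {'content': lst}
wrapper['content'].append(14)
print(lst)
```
[2, 3, 14]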